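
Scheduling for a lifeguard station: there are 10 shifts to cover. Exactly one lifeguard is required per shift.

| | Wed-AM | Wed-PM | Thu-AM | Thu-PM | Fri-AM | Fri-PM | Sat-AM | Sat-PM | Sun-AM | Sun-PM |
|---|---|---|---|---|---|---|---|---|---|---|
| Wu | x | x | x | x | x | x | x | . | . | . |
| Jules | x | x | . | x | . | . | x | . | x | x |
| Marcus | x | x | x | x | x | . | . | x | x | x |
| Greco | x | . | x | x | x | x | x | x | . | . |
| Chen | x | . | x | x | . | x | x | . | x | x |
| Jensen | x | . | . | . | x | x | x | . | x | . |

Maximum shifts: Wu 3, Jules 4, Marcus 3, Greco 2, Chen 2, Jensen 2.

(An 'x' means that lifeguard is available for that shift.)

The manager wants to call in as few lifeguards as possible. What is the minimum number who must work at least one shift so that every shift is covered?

3

10 slots to fill and no one can take more than 4, so at least ⌈10/4⌉ = 3 lifeguards are needed.
Wu, Jules, and Marcus alone can cover everything: Wed-AM→Jules, Wed-PM→Marcus, Thu-AM→Wu, Thu-PM→Marcus, Fri-AM→Wu, Fri-PM→Wu, Sat-AM→Jules, Sat-PM→Marcus, Sun-AM→Jules, Sun-PM→Jules.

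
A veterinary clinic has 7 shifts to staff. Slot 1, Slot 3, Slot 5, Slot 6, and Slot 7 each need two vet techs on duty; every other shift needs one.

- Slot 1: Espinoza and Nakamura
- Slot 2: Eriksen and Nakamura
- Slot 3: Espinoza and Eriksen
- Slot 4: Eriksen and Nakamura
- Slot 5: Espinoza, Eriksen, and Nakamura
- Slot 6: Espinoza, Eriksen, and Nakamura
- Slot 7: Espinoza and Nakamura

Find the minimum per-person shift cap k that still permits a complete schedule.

With 3 vet techs and 12 worker-slots to fill, someone must work at least ⌈12/3⌉ = 4 shifts, so k ≥ 4.
k = 4 works: Slot 1→Espinoza+Nakamura, Slot 2→Eriksen, Slot 3→Espinoza+Eriksen, Slot 4→Eriksen, Slot 5→Espinoza+Nakamura, Slot 6→Eriksen+Nakamura, Slot 7→Espinoza+Nakamura.
Loads: Espinoza 4, Eriksen 4, Nakamura 4 — all ≤ 4.

4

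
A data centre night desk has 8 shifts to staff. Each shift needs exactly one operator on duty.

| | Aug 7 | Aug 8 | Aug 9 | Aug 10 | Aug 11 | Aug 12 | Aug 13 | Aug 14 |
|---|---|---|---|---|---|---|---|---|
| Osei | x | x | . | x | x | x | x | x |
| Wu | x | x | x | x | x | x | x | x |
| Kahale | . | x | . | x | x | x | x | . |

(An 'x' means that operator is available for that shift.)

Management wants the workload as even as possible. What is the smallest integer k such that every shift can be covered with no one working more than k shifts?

3

With 3 operators and 8 worker-slots to fill, someone must work at least ⌈8/3⌉ = 3 shifts, so k ≥ 3.
k = 3 works: Aug 7→Osei, Aug 8→Osei, Aug 9→Wu, Aug 10→Wu, Aug 11→Wu, Aug 12→Kahale, Aug 13→Kahale, Aug 14→Osei.
Loads: Osei 3, Wu 3, Kahale 2 — all ≤ 3.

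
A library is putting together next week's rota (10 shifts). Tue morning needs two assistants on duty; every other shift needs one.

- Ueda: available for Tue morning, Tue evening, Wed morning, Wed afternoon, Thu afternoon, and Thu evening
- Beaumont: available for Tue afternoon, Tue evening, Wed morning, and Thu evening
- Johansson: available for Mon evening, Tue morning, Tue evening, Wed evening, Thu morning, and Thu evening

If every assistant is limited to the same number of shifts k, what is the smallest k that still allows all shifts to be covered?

4

With 3 assistants and 11 worker-slots to fill, someone must work at least ⌈11/3⌉ = 4 shifts, so k ≥ 4.
k = 4 works: Mon evening→Johansson, Tue morning→Ueda+Johansson, Tue afternoon→Beaumont, Tue evening→Beaumont, Wed morning→Ueda, Wed afternoon→Ueda, Wed evening→Johansson, Thu morning→Johansson, Thu afternoon→Ueda, Thu evening→Beaumont.
Loads: Ueda 4, Beaumont 3, Johansson 4 — all ≤ 4.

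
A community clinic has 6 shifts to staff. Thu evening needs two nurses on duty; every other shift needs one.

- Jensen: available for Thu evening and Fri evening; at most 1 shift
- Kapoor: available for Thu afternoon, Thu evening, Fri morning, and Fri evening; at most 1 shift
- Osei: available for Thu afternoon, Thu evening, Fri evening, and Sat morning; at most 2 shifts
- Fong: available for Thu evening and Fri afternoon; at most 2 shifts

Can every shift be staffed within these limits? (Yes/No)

Shifts {Thu afternoon, Thu evening, Fri morning, Fri evening, Sat morning} need 6 worker-slots in total, but the nurses available for any of those shifts (Jensen, Kapoor, Osei, and Fong) can supply at most 5 among them. So no valid schedule exists.

No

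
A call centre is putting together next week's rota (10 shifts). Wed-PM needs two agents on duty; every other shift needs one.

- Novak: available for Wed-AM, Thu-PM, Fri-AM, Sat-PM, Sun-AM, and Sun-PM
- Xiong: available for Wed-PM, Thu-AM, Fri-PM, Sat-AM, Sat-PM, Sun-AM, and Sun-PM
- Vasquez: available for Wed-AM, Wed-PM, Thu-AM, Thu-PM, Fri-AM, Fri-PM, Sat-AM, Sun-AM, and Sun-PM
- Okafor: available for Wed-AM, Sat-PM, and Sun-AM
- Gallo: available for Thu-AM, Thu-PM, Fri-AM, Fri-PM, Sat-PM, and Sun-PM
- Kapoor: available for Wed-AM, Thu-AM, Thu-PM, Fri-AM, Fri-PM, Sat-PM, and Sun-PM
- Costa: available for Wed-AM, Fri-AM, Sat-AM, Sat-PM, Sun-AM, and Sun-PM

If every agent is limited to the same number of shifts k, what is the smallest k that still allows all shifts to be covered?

2

With 7 agents and 11 worker-slots to fill, someone must work at least ⌈11/7⌉ = 2 shifts, so k ≥ 2.
k = 2 works: Wed-AM→Novak, Wed-PM→Xiong+Vasquez, Thu-AM→Vasquez, Thu-PM→Novak, Fri-AM→Gallo, Fri-PM→Gallo, Sat-AM→Xiong, Sat-PM→Okafor, Sun-AM→Okafor, Sun-PM→Kapoor.
Loads: Novak 2, Xiong 2, Vasquez 2, Okafor 2, Gallo 2, Kapoor 1, Costa 0 — all ≤ 2.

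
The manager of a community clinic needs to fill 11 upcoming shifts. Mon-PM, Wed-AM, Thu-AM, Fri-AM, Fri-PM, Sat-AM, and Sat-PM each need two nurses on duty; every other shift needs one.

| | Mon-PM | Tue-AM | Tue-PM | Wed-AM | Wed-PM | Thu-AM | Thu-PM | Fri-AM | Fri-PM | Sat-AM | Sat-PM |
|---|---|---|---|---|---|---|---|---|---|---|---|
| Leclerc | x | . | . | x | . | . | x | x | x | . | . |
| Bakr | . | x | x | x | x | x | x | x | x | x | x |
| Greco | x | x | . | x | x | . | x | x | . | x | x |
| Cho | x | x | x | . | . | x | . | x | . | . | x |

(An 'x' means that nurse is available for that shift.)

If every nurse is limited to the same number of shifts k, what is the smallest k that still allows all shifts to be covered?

With 4 nurses and 18 worker-slots to fill, someone must work at least ⌈18/4⌉ = 5 shifts, so k ≥ 5.
k = 5 works: Mon-PM→Leclerc+Greco, Tue-AM→Greco, Tue-PM→Bakr, Wed-AM→Leclerc+Greco, Wed-PM→Bakr, Thu-AM→Bakr+Cho, Thu-PM→Leclerc, Fri-AM→Leclerc+Cho, Fri-PM→Leclerc+Bakr, Sat-AM→Bakr+Greco, Sat-PM→Greco+Cho.
Loads: Leclerc 5, Bakr 5, Greco 5, Cho 3 — all ≤ 5.

5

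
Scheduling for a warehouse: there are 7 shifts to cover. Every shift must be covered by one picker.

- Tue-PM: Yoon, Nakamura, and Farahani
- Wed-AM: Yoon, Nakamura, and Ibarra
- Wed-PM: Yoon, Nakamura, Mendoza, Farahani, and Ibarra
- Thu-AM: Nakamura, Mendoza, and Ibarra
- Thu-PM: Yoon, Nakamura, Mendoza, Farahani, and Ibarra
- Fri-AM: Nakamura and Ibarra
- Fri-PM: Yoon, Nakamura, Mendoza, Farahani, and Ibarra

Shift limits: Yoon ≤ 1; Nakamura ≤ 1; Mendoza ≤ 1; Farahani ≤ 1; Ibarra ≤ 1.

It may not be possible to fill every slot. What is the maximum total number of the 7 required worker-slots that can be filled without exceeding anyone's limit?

Total capacity across all pickers is 1+1+1+1+1 = 5, and 7 slots are needed, so at most 5 can be filled.
An assignment achieving 5: Tue-PM→Yoon, Wed-AM→Ibarra, Wed-PM→Farahani, Thu-AM→Mendoza, Fri-AM→Nakamura.
Loads: Yoon 1/1, Nakamura 1/1, Mendoza 1/1, Farahani 1/1, Ibarra 1/1.

5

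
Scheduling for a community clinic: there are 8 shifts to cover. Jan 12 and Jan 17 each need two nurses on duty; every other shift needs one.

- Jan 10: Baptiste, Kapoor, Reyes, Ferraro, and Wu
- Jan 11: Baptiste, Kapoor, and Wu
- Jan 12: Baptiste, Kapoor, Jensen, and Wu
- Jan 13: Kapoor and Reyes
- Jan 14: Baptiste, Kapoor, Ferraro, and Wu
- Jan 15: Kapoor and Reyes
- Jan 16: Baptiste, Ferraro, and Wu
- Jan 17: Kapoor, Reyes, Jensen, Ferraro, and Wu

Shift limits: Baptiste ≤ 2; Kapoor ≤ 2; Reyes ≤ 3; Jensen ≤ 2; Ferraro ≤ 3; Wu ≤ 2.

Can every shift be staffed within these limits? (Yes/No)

One valid schedule: Jan 10→Reyes, Jan 11→Baptiste, Jan 12→Jensen+Wu, Jan 13→Kapoor, Jan 14→Ferraro, Jan 15→Kapoor, Jan 16→Baptiste, Jan 17→Reyes+Jensen.
Loads: Baptiste 2/2, Kapoor 2/2, Reyes 2/3, Jensen 2/2, Ferraro 1/3, Wu 1/2 — all within limits.

Yes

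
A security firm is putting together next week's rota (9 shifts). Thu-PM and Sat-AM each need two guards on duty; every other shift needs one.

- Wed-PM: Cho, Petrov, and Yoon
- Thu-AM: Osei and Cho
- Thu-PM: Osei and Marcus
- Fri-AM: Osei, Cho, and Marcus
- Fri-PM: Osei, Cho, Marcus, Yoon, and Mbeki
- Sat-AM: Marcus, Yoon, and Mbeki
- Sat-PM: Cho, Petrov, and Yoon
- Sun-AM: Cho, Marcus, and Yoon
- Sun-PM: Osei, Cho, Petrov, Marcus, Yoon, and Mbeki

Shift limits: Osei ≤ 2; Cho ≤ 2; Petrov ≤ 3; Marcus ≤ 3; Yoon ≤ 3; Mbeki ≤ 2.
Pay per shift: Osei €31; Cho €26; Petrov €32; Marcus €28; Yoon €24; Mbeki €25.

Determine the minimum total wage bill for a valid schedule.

€289

Thu-PM can only be covered by Osei and Marcus, so that assignment is forced.
Picking the cheapest available guard for each shift independently would cost €280, but that ignores the shift limits.
An optimal schedule: Wed-PM→Yoon, Thu-AM→Cho, Thu-PM→Marcus+Osei, Fri-AM→Cho, Fri-PM→Mbeki, Sat-AM→Yoon+Mbeki, Sat-PM→Yoon, Sun-AM→Marcus, Sun-PM→Marcus.
Total: 24 + 26 + 28 + 31 + 26 + 25 + 24 + 25 + 24 + 28 + 28 = €289.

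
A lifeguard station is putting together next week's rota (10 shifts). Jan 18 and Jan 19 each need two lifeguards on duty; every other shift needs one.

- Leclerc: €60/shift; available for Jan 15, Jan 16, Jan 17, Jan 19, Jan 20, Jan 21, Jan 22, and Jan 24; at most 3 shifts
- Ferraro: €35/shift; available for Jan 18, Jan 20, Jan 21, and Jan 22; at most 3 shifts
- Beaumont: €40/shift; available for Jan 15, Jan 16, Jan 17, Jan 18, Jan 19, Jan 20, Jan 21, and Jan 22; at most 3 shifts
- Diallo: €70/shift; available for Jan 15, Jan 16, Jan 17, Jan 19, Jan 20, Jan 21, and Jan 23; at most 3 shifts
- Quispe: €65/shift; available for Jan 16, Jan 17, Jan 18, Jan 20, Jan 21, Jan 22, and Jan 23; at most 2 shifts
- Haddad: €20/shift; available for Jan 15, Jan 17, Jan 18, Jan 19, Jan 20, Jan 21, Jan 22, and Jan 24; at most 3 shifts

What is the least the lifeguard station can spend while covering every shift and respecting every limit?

€470

Picking the cheapest available lifeguard for each shift independently would cost €340, but that ignores the shift limits.
An optimal schedule: Jan 15→Haddad, Jan 16→Beaumont, Jan 17→Haddad, Jan 18→Ferraro+Beaumont, Jan 19→Beaumont+Leclerc, Jan 20→Ferraro, Jan 21→Leclerc, Jan 22→Ferraro, Jan 23→Quispe, Jan 24→Haddad.
Total: 20 + 40 + 20 + 35 + 40 + 40 + 60 + 35 + 60 + 35 + 65 + 20 = €470.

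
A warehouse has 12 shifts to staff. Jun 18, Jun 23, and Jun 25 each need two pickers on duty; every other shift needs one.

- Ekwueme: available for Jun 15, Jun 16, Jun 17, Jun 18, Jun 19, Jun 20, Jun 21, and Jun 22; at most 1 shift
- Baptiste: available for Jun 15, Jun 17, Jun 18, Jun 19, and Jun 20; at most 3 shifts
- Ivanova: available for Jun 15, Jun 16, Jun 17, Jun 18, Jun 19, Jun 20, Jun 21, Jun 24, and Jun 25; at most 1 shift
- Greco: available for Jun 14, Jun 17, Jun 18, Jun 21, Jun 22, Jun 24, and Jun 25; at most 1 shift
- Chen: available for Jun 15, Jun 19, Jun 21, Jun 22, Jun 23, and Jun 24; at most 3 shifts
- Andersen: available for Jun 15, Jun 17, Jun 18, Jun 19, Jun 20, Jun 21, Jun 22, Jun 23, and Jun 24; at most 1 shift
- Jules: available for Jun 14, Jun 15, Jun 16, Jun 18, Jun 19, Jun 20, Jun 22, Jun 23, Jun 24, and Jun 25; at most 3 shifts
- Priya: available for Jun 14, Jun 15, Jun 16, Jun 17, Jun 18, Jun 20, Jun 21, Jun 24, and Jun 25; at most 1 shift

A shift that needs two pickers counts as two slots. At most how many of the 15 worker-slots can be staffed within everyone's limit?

Total capacity across all pickers is 1+3+1+1+3+1+3+1 = 14, and 15 slots are needed, so at most 14 can be filled.
An assignment achieving 14: Jun 14→Greco, Jun 15→Jules, Jun 16→Ekwueme, Jun 17→Baptiste, Jun 18→Priya, Jun 19→Baptiste, Jun 20→Baptiste, Jun 21→Chen, Jun 22→Chen, Jun 23→Chen+Andersen, Jun 24→Jules, Jun 25→Ivanova+Jules.
Loads: Ekwueme 1/1, Baptiste 3/3, Ivanova 1/1, Greco 1/1, Chen 3/3, Andersen 1/1, Jules 3/3, Priya 1/1.

14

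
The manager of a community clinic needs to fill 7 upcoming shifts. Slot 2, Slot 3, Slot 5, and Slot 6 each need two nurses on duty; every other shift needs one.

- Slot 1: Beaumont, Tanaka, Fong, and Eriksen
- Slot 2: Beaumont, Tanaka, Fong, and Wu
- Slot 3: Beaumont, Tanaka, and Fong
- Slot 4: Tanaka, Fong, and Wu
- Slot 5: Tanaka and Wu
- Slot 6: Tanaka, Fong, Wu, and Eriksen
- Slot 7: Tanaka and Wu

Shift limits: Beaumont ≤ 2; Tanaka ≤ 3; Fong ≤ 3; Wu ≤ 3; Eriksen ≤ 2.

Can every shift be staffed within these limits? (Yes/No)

Yes

Slot 5 can only be covered by Tanaka and Wu, so that assignment is forced.
One valid schedule: Slot 1→Beaumont, Slot 2→Fong+Wu, Slot 3→Beaumont+Tanaka, Slot 4→Fong, Slot 5→Tanaka+Wu, Slot 6→Fong+Wu, Slot 7→Tanaka.
Loads: Beaumont 2/2, Tanaka 3/3, Fong 3/3, Wu 3/3, Eriksen 0/2 — all within limits.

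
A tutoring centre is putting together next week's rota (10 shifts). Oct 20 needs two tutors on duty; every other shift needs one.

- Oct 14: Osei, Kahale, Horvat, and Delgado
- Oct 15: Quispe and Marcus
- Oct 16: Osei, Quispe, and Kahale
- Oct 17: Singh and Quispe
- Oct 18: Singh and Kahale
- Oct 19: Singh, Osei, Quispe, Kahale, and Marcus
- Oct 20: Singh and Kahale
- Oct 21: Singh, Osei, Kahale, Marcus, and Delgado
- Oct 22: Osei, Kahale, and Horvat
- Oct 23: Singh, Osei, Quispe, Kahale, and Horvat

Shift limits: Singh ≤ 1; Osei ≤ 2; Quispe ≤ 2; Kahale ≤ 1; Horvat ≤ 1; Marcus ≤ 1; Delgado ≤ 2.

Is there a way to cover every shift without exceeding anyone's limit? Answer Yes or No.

Shifts {Oct 18, Oct 20} need 3 worker-slots in total, but the tutors available for any of those shifts (Singh and Kahale) can supply at most 2 among them. So no valid schedule exists.

No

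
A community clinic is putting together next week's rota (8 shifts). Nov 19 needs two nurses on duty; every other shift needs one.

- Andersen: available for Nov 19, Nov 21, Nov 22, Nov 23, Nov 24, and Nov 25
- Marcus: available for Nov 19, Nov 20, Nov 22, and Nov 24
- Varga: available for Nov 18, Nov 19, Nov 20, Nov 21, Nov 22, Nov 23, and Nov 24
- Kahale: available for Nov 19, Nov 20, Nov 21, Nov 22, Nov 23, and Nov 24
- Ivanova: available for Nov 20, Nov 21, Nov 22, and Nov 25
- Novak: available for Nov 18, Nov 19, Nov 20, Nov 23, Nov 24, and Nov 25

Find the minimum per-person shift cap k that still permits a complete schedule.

2

With 6 nurses and 9 worker-slots to fill, someone must work at least ⌈9/6⌉ = 2 shifts, so k ≥ 2.
k = 2 works: Nov 18→Varga, Nov 19→Kahale+Novak, Nov 20→Marcus, Nov 21→Andersen, Nov 22→Marcus, Nov 23→Varga, Nov 24→Kahale, Nov 25→Andersen.
Loads: Andersen 2, Marcus 2, Varga 2, Kahale 2, Ivanova 0, Novak 1 — all ≤ 2.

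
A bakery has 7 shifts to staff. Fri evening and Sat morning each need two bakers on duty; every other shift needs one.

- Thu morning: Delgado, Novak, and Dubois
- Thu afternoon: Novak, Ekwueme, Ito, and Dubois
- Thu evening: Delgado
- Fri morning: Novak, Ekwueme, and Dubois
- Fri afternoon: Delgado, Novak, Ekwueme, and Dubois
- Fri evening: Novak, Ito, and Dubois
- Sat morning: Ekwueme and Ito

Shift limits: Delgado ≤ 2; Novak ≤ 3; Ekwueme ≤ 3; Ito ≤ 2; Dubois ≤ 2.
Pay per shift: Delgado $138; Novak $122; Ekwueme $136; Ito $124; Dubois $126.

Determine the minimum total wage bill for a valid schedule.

$1140

Thu evening can only be covered by Delgado, so that assignment is forced.
Sat morning can only be covered by Ekwueme and Ito, so that assignment is forced.
Picking the cheapest available baker for each shift independently would cost $1132, but that ignores the shift limits.
An optimal schedule: Thu morning→Novak, Thu afternoon→Dubois, Thu evening→Delgado, Fri morning→Novak, Fri afternoon→Dubois, Fri evening→Novak+Ito, Sat morning→Ito+Ekwueme.
Total: 122 + 126 + 138 + 122 + 126 + 122 + 124 + 124 + 136 = $1140.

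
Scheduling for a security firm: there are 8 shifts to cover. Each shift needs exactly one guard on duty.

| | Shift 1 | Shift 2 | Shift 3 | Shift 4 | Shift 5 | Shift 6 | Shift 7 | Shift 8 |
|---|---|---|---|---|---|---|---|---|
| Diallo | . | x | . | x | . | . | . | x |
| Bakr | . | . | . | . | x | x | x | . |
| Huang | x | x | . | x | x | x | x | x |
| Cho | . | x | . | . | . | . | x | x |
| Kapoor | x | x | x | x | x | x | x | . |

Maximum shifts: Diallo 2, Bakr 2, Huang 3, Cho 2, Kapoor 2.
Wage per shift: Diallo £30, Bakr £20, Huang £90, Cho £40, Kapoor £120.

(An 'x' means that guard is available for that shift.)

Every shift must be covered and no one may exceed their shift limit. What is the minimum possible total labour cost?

£390

Shift 3 can only be covered by Kapoor, so that assignment is forced.
Picking the cheapest available guard for each shift independently would cost £360, but that ignores the shift limits.
An optimal schedule: Shift 1→Huang, Shift 2→Cho, Shift 3→Kapoor, Shift 4→Diallo, Shift 5→Bakr, Shift 6→Bakr, Shift 7→Cho, Shift 8→Diallo.
Total: 90 + 40 + 120 + 30 + 20 + 20 + 40 + 30 = £390.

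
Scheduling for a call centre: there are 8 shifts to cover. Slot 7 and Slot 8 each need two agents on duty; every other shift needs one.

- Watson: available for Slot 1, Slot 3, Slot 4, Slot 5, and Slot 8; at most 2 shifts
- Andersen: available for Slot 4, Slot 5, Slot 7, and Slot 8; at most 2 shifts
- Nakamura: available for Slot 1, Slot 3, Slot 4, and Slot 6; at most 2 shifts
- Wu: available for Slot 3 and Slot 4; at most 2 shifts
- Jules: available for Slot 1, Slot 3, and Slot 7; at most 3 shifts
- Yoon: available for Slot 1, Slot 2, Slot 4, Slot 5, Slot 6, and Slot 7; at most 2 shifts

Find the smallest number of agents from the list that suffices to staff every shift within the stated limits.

10 slots to fill and no one can take more than 3, so at least ⌈10/3⌉ = 4 agents are needed.
Any 4 agents together have capacity at most 3+2+2+2 = 9 < 10 slots, so 4 can never suffice.
Watson, Andersen, Nakamura, Wu, and Yoon alone can cover everything: Slot 1→Nakamura, Slot 2→Yoon, Slot 3→Wu, Slot 4→Wu, Slot 5→Watson, Slot 6→Nakamura, Slot 7→Andersen+Yoon, Slot 8→Watson+Andersen.

5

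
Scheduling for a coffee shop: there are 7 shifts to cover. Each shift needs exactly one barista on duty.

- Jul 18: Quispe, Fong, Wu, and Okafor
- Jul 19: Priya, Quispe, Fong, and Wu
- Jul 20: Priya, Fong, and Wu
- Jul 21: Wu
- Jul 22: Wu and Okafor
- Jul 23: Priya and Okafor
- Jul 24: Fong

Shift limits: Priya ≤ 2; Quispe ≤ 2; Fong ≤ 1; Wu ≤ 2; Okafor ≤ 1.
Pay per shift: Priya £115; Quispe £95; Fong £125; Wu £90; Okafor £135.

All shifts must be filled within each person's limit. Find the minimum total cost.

Jul 21 can only be covered by Wu, so that assignment is forced.
Jul 24 can only be covered by Fong, so that assignment is forced.
Picking the cheapest available barista for each shift independently would cost £690, but that ignores the shift limits.
An optimal schedule: Jul 18→Quispe, Jul 19→Quispe, Jul 20→Priya, Jul 21→Wu, Jul 22→Wu, Jul 23→Priya, Jul 24→Fong.
Total: 95 + 95 + 115 + 90 + 90 + 115 + 125 = £725.

£725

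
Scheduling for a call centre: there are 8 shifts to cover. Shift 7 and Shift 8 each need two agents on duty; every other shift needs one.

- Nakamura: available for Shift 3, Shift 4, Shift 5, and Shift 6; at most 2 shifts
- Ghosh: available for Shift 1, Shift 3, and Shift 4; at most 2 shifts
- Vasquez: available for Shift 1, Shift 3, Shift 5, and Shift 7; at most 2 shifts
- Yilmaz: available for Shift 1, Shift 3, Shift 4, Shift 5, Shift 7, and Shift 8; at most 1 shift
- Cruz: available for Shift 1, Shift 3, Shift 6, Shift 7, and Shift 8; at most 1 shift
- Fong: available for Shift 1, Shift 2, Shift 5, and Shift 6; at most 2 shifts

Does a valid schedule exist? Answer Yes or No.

No

Total capacity is 10 and 10 slots are needed, so capacity alone doesn't rule it out.
Shifts {Shift 7, Shift 8} need 4 worker-slots in total, but the agents available for any of those shifts (Vasquez, Yilmaz, and Cruz) can supply at most 3 among them. So no valid schedule exists.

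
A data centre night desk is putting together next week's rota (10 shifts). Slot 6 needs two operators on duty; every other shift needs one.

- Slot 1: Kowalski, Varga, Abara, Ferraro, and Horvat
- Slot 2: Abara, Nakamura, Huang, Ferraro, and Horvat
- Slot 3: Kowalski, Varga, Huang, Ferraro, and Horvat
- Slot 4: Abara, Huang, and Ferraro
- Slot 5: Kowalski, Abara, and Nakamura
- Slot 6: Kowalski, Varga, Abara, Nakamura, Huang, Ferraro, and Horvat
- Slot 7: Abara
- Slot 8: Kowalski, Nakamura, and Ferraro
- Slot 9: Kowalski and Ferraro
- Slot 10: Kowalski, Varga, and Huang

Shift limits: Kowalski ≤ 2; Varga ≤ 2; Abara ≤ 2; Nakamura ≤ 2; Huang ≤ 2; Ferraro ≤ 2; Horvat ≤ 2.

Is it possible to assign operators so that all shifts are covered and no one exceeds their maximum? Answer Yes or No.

Slot 7 can only be covered by Abara, so that assignment is forced.
One valid schedule: Slot 1→Varga, Slot 2→Nakamura, Slot 3→Huang, Slot 4→Abara, Slot 5→Kowalski, Slot 6→Huang+Ferraro, Slot 7→Abara, Slot 8→Nakamura, Slot 9→Kowalski, Slot 10→Varga.
Loads: Kowalski 2/2, Varga 2/2, Abara 2/2, Nakamura 2/2, Huang 2/2, Ferraro 1/2, Horvat 0/2 — all within limits.

Yes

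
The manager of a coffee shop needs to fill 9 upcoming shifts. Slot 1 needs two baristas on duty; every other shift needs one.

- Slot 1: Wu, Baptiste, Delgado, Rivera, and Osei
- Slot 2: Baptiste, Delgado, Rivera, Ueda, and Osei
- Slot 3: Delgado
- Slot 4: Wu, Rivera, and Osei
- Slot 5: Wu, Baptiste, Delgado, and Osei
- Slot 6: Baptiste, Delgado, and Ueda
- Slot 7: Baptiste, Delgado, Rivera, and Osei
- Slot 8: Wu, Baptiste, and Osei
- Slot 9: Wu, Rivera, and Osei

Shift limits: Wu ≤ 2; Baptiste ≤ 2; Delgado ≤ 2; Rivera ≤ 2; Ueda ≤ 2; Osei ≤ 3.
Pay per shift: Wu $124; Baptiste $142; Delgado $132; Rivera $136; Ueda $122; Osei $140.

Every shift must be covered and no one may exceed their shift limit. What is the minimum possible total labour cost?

Slot 3 can only be covered by Delgado, so that assignment is forced.
Picking the cheapest available barista for each shift independently would cost $1260, but that ignores the shift limits.
An optimal schedule: Slot 1→Rivera+Osei, Slot 2→Ueda, Slot 3→Delgado, Slot 4→Wu, Slot 5→Delgado, Slot 6→Ueda, Slot 7→Osei, Slot 8→Wu, Slot 9→Rivera.
Total: 136 + 140 + 122 + 132 + 124 + 132 + 122 + 140 + 124 + 136 = $1308.

$1308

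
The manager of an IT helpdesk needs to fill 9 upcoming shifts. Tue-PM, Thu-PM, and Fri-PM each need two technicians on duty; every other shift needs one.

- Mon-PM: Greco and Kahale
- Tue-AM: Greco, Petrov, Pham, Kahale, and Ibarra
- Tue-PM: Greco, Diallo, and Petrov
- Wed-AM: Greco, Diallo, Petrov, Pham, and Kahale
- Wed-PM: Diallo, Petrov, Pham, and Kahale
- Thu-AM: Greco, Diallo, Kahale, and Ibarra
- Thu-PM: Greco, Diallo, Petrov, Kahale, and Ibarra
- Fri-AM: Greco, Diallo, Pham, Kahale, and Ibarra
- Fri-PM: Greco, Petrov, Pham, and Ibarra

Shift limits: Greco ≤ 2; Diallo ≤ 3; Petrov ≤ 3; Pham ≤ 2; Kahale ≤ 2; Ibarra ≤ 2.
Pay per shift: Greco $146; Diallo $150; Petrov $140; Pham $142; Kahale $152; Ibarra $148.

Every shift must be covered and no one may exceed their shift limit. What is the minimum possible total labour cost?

Picking the cheapest available technician for each shift independently would cost $1708, but that ignores the shift limits.
An optimal schedule: Mon-PM→Greco, Tue-AM→Pham, Tue-PM→Petrov+Greco, Wed-AM→Diallo, Wed-PM→Petrov, Thu-AM→Ibarra, Thu-PM→Ibarra+Diallo, Fri-AM→Diallo, Fri-PM→Petrov+Pham.
Total: 146 + 142 + 140 + 146 + 150 + 140 + 148 + 148 + 150 + 150 + 140 + 142 = $1742.

$1742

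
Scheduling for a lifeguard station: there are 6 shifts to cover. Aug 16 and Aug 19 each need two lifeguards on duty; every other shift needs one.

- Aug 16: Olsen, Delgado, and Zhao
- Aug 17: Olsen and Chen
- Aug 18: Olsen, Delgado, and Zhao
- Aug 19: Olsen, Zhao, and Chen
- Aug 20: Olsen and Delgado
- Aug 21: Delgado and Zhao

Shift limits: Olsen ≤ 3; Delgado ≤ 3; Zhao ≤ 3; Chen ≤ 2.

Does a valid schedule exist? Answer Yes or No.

Yes

One valid schedule: Aug 16→Olsen+Delgado, Aug 17→Olsen, Aug 18→Delgado, Aug 19→Zhao+Chen, Aug 20→Olsen, Aug 21→Delgado.
Loads: Olsen 3/3, Delgado 3/3, Zhao 1/3, Chen 1/2 — all within limits.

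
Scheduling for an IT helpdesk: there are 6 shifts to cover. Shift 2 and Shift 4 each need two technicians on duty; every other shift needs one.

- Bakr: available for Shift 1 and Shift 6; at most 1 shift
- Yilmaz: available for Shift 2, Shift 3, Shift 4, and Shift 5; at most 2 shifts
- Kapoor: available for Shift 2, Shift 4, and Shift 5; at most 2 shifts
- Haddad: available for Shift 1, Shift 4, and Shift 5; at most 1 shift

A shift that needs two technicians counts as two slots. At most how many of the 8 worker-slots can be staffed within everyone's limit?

Total capacity across all technicians is 1+2+2+1 = 6, and 8 slots are needed, so at most 6 can be filled.
An assignment achieving 6: Shift 1→Haddad, Shift 2→Yilmaz+Kapoor, Shift 3→Yilmaz, Shift 4→Kapoor, Shift 6→Bakr.
Loads: Bakr 1/1, Yilmaz 2/2, Kapoor 2/2, Haddad 1/1.

6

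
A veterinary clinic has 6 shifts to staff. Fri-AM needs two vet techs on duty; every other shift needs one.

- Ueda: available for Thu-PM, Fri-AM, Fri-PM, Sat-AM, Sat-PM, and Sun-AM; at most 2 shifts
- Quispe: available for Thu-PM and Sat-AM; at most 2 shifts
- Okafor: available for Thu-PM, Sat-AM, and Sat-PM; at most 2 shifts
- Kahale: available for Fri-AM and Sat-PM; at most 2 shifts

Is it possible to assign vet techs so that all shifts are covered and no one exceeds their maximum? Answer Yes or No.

Total capacity is 8 and 7 slots are needed, so capacity alone doesn't rule it out.
Shifts {Fri-AM, Fri-PM, Sun-AM} need 4 worker-slots in total, but the vet techs available for any of those shifts (Ueda and Kahale) can supply at most 3 among them. So no valid schedule exists.

No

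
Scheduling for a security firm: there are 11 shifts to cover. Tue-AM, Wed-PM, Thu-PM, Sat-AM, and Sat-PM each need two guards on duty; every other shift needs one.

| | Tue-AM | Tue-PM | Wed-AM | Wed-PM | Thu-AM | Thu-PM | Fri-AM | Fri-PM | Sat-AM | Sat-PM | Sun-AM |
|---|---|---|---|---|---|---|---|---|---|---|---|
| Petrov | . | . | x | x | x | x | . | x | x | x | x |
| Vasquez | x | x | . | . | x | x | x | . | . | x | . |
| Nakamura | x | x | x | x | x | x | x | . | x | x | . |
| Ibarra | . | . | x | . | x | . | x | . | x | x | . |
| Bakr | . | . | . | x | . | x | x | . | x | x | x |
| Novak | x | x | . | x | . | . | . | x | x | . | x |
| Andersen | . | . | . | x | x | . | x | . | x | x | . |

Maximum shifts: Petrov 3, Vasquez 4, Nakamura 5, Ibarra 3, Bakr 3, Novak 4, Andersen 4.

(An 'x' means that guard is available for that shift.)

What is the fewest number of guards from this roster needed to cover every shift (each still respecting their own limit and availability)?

16 slots to fill and no one can take more than 5, so at least ⌈16/5⌉ = 4 guards are needed.
Petrov, Vasquez, Nakamura, and Novak alone can cover everything: Tue-AM→Vasquez+Novak, Tue-PM→Novak, Wed-AM→Petrov, Wed-PM→Nakamura+Novak, Thu-AM→Nakamura, Thu-PM→Vasquez+Nakamura, Fri-AM→Vasquez, Fri-PM→Petrov, Sat-AM→Nakamura+Novak, Sat-PM→Vasquez+Nakamura, Sun-AM→Petrov.

4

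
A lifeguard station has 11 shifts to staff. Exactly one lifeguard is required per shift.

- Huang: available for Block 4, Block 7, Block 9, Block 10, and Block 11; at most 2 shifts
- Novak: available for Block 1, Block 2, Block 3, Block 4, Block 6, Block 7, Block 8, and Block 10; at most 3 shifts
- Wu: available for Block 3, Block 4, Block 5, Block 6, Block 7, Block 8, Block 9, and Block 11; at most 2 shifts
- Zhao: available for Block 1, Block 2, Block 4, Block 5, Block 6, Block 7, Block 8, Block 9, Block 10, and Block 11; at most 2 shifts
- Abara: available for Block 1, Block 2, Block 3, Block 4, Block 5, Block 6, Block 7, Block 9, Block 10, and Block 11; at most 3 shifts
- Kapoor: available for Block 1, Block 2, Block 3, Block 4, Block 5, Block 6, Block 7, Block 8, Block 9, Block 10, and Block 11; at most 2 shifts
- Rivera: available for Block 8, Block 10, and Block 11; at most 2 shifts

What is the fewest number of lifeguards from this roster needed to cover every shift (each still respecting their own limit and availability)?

11 slots to fill and no one can take more than 3, so at least ⌈11/3⌉ = 4 lifeguards are needed.
Any 4 lifeguards together have capacity at most 3+3+2+2 = 10 < 11 slots, so 4 can never suffice.
Huang, Novak, Wu, Zhao, and Abara alone can cover everything: Block 1→Novak, Block 2→Novak, Block 3→Novak, Block 4→Abara, Block 5→Wu, Block 6→Zhao, Block 7→Abara, Block 8→Wu, Block 9→Huang, Block 10→Huang, Block 11→Zhao.

5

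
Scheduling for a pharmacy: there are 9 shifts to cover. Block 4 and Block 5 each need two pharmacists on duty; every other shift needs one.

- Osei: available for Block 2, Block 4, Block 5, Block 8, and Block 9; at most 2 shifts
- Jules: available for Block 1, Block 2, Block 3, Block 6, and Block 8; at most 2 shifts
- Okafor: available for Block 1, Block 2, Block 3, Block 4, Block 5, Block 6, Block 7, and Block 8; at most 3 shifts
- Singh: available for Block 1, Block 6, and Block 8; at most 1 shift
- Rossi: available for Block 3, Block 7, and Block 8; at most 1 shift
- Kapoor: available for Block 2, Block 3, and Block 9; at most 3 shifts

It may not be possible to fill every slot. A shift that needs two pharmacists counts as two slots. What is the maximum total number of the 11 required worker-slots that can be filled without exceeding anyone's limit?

11

Total capacity across all pharmacists is 2+2+3+1+1+3 = 12, and 11 slots are needed, so at most 11 can be filled.
An assignment achieving 11: Block 1→Jules, Block 2→Kapoor, Block 3→Rossi, Block 4→Osei+Okafor, Block 5→Osei+Okafor, Block 6→Jules, Block 7→Okafor, Block 8→Singh, Block 9→Kapoor.
Loads: Osei 2/2, Jules 2/2, Okafor 3/3, Singh 1/1, Rossi 1/1, Kapoor 2/3.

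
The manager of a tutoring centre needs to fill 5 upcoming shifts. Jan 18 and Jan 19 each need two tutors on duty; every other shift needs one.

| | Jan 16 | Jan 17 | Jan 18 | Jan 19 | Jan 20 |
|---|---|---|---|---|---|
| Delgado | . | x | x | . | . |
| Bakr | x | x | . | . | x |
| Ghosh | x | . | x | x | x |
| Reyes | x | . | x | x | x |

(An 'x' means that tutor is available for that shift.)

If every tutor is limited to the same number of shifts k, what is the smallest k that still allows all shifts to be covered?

With 4 tutors and 7 worker-slots to fill, someone must work at least ⌈7/4⌉ = 2 shifts, so k ≥ 2.
k = 2 works: Jan 16→Bakr, Jan 17→Delgado, Jan 18→Delgado+Ghosh, Jan 19→Ghosh+Reyes, Jan 20→Bakr.
Loads: Delgado 2, Bakr 2, Ghosh 2, Reyes 1 — all ≤ 2.

2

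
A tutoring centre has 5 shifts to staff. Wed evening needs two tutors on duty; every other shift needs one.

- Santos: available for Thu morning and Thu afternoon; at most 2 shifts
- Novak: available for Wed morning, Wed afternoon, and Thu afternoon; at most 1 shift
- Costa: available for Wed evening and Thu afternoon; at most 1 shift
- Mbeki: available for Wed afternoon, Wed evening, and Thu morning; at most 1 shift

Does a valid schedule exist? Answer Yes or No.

No

Shifts {Wed morning, Wed afternoon, Wed evening} need 4 worker-slots in total, but the tutors available for any of those shifts (Novak, Costa, and Mbeki) can supply at most 3 among them. So no valid schedule exists.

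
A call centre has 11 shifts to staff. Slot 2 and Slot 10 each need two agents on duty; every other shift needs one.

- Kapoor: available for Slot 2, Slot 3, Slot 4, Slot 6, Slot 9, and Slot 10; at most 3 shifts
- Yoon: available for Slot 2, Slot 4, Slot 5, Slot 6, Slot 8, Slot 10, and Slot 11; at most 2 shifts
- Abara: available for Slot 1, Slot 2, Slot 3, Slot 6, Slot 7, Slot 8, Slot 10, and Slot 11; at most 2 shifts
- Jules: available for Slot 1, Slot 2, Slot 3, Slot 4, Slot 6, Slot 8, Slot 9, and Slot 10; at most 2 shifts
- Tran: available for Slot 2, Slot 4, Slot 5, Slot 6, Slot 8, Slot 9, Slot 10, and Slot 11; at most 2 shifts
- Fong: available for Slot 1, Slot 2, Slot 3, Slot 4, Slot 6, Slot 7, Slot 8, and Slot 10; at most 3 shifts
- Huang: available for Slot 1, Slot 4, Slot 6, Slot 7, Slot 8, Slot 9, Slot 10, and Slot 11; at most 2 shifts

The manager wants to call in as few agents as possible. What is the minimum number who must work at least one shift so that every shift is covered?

6

13 slots to fill and no one can take more than 3, so at least ⌈13/3⌉ = 5 agents are needed.
Any 5 agents together have capacity at most 3+3+2+2+2 = 12 < 13 slots, so 5 can never suffice.
Kapoor, Yoon, Abara, Jules, Tran, and Fong alone can cover everything: Slot 1→Abara, Slot 2→Tran+Fong, Slot 3→Kapoor, Slot 4→Kapoor, Slot 5→Yoon, Slot 6→Jules, Slot 7→Abara, Slot 8→Jules, Slot 9→Kapoor, Slot 10→Tran+Fong, Slot 11→Yoon.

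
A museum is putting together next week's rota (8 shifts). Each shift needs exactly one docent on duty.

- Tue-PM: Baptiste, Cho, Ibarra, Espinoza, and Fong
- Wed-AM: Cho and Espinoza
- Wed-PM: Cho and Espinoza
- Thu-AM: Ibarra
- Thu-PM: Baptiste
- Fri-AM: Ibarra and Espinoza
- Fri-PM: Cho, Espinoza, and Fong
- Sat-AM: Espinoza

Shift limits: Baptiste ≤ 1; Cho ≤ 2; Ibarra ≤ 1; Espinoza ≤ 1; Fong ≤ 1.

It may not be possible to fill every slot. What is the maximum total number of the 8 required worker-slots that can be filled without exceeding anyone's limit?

6

Total capacity across all docents is 1+2+1+1+1 = 6, and 8 slots are needed, so at most 6 can be filled.
An assignment achieving 6: Wed-AM→Cho, Wed-PM→Cho, Thu-AM→Ibarra, Thu-PM→Baptiste, Fri-PM→Fong, Sat-AM→Espinoza.
Loads: Baptiste 1/1, Cho 2/2, Ibarra 1/1, Espinoza 1/1, Fong 1/1.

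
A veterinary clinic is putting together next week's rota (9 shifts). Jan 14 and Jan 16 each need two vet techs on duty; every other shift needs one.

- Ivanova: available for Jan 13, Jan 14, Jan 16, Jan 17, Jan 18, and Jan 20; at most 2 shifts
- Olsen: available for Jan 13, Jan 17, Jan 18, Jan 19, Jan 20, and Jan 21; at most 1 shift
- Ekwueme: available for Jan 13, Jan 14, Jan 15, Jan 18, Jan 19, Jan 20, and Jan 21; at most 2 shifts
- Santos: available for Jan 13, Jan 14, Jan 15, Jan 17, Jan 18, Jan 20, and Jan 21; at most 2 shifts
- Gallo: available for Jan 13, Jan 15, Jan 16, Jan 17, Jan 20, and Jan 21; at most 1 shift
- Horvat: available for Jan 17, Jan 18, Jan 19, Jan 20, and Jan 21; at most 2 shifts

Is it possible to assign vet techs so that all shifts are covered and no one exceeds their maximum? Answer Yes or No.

No

Total capacity is 2+1+2+2+1+2 = 10 but 11 worker-slots are needed — infeasible.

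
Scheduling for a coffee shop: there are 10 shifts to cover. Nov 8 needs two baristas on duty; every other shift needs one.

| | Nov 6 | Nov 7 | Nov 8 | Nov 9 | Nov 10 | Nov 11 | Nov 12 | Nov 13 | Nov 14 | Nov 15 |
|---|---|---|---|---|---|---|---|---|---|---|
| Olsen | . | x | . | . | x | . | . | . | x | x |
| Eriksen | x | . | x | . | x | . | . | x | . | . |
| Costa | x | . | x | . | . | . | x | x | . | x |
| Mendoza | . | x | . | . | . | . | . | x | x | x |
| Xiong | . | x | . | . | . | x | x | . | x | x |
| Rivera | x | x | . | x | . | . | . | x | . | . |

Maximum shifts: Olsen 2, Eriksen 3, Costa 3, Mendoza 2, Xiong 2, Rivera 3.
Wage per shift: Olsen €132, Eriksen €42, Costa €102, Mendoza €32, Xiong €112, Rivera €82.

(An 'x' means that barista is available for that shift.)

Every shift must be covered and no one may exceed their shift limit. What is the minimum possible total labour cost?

Nov 8 can only be covered by Eriksen and Costa, so that assignment is forced.
Nov 9 can only be covered by Rivera, so that assignment is forced.
Nov 11 can only be covered by Xiong, so that assignment is forced.
Picking the cheapest available barista for each shift independently would cost €652, but that ignores the shift limits.
An optimal schedule: Nov 6→Eriksen, Nov 7→Rivera, Nov 8→Eriksen+Costa, Nov 9→Rivera, Nov 10→Eriksen, Nov 11→Xiong, Nov 12→Costa, Nov 13→Rivera, Nov 14→Mendoza, Nov 15→Mendoza.
Total: 42 + 82 + 42 + 102 + 82 + 42 + 112 + 102 + 82 + 32 + 32 = €752.

€752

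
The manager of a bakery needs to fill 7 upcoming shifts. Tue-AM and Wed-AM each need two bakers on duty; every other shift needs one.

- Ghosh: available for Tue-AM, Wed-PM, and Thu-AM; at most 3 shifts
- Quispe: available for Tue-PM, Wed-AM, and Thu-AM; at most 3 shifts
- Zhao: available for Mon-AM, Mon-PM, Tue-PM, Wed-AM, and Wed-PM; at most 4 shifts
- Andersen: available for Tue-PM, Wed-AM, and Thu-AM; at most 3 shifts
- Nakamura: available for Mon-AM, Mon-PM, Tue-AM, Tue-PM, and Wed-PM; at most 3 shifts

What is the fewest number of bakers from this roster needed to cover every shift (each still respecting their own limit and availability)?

4

9 slots to fill and no one can take more than 4, so at least ⌈9/4⌉ = 3 bakers are needed.
Shifts {Tue-AM, Wed-AM} need 4 slots, but among the bakers available for them (Ghosh, Quispe, Zhao, Andersen, and Nakamura) any 3 together supply at most 3. So 3 bakers are not enough.
Ghosh, Quispe, Zhao, and Nakamura alone can cover everything: Mon-AM→Zhao, Mon-PM→Zhao, Tue-AM→Ghosh+Nakamura, Tue-PM→Quispe, Wed-AM→Quispe+Zhao, Wed-PM→Ghosh, Thu-AM→Ghosh.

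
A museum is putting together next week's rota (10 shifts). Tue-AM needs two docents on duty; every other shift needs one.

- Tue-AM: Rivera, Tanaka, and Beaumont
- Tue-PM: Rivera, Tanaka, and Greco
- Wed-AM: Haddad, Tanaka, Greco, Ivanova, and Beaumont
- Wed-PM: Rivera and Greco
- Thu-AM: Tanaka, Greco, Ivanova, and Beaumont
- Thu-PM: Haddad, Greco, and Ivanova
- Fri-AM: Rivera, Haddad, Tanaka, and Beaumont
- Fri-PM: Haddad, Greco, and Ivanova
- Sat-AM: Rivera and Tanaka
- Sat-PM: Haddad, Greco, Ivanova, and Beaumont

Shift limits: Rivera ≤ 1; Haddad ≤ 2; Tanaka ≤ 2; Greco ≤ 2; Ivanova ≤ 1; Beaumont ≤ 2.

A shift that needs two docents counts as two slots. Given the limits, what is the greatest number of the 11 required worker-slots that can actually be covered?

Total capacity across all docents is 1+2+2+2+1+2 = 10, and 11 slots are needed, so at most 10 can be filled.
An assignment achieving 10: Tue-AM→Tanaka+Beaumont, Tue-PM→Greco, Wed-PM→Rivera, Thu-AM→Greco, Thu-PM→Haddad, Fri-AM→Beaumont, Fri-PM→Haddad, Sat-AM→Tanaka, Sat-PM→Ivanova.
Loads: Rivera 1/1, Haddad 2/2, Tanaka 2/2, Greco 2/2, Ivanova 1/1, Beaumont 2/2.

10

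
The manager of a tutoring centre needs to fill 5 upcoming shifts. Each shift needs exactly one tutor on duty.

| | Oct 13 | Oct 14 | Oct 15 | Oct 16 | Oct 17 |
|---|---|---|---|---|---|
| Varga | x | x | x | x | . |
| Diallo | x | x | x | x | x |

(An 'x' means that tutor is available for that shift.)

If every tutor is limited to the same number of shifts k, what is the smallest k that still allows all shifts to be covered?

With 2 tutors and 5 worker-slots to fill, someone must work at least ⌈5/2⌉ = 3 shifts, so k ≥ 3.
k = 3 works: Oct 13→Varga, Oct 14→Varga, Oct 15→Varga, Oct 16→Diallo, Oct 17→Diallo.
Loads: Varga 3, Diallo 2 — all ≤ 3.

3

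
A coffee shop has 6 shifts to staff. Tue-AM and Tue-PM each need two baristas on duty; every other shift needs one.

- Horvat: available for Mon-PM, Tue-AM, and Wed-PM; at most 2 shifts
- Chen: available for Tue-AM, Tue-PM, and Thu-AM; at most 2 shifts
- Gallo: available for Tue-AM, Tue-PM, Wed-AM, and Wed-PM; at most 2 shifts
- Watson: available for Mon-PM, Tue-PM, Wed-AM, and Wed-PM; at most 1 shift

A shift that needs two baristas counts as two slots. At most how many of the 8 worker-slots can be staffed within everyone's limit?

7

Total capacity across all baristas is 2+2+2+1 = 7, and 8 slots are needed, so at most 7 can be filled.
An assignment achieving 7: Mon-PM→Horvat, Tue-AM→Horvat+Chen, Tue-PM→Gallo+Watson, Wed-AM→Gallo, Thu-AM→Chen.
Loads: Horvat 2/2, Chen 2/2, Gallo 2/2, Watson 1/1.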